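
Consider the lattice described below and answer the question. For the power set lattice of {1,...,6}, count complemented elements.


An element a is complemented if some b has a meet b = bottom, a join b = top.
every subset A has complement S\A, so all elements are complemented.
Complemented elements: {}, {1}, {2}, {3}, {4}, {5}, ... (58 more)
Count: 64


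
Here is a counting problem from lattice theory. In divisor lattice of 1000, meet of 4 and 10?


In a divisor lattice, meet = gcd (greatest common divisor).
By Euclidean algorithm or factoring: gcd(4,10) = 2


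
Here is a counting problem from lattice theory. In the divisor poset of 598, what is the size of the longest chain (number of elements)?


A chain is a totally ordered subset; we count the number of elements in a maximum chain.
Compute, for each element x, the size of the longest chain ending at x:
  1: 1
  2: 2
  13: 2
  23: 2
  26: 3
  46: 3
  ...
A maximum chain: 1 < 2 < 26 < 598
Number of elements in the longest chain: 4


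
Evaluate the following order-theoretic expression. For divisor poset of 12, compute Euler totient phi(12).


phi(n) = n * prod_{p|n} (1 - 1/p).
Prime divisors of 12: [2, 3]
phi(12) = 12 * (1 - 1/2) * (1 - 1/3)
phi(12) = 4


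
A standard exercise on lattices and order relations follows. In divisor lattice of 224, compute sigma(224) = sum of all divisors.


sigma(n) = sum of divisors.
Divisors of 224: [1, 2, 4, 7, 8, 14, 16, 28, 32, 56, 112, 224]
Sum = 504


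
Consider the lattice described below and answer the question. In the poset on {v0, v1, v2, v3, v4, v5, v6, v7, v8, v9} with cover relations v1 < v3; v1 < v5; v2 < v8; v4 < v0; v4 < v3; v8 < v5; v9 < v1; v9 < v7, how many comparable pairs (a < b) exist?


A comparable pair {a,b} has a < b or b < a in the order.
Count unordered pairs where one element is strictly below the other.
Examples: {v0,v4}, {v1,v3}, {v1,v5}, {v1,v9}, ...
Total comparable pairs: 11


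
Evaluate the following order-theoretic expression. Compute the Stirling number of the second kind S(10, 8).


S(n,k) = k*S(n-1,k) + S(n-1,k-1).
S(9,8) = 36, S(9,7) = 462
S(10,8) = 8*36 + 462 = 288 + 462
S(10,8) = 750


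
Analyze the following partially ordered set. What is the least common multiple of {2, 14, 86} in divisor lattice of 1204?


In a divisor lattice, join = lcm (least common multiple).
Compute lcm iteratively: start with first element, then lcm(current, next).
Elements: [2, 14, 86]
lcm(2,14) = 14
lcm(14,86) = 602
Final lcm = 602


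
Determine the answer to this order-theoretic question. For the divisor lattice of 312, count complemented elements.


An element a is complemented if some b has a meet b = bottom, a join b = top.
a is complemented iff gcd(a, n/a)=1, i.e. a is a unitary divisor of 312.
Complemented elements: 1, 3, 8, 13, 24, 39, ... (2 more)
Count: 8


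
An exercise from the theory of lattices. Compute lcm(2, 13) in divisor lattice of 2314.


In a divisor lattice, join = lcm (least common multiple).
gcd(2,13) = 1
lcm(2,13) = 2*13/gcd = 26/1 = 26


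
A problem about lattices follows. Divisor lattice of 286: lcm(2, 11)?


Join=lcm.
gcd(2,11)=1
lcm=22


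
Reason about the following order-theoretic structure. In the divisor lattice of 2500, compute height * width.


Height = length of longest chain minus 1; width = size of largest antichain.
A maximum chain: 1 | 5 | 25 | 125 | 625 | 1250 | 2500  (height 6).
A maximum antichain: {4, 10, 25}  (width 3).
Product = 6 * 3 = 18


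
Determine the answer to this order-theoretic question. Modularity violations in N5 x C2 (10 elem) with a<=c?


Modular law: if a <= c then a v (b ^ c) = (a v b) ^ c.
Check all triples (a,b,c) with a <= c among 10 elements.
  e.g. a=(a,0), b=(c,0), c=(b,0): lhs=(a,0) != rhs=(b,0)
  e.g. a=(a,0), b=(c,1), c=(b,0): lhs=(a,0) != rhs=(b,0)
Total violating triples: 6


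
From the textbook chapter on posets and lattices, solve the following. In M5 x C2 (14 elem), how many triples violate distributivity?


Distributive law: a ^ (b v c) = (a ^ b) v (a ^ c).
Check all 14^3 = 2744 ordered triples (a,b,c).
  e.g. a=(a1,0), b=(a2,0), c=(a3,0): lhs=(a1,0) != rhs=(0,0)
  e.g. a=(a1,0), b=(a2,0), c=(a3,1): lhs=(a1,0) != rhs=(0,0)
Total violating triples: 480


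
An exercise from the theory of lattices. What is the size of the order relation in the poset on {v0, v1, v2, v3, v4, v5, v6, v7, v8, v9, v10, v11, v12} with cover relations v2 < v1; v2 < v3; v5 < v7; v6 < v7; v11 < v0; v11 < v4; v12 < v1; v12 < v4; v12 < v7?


The order relation is {(a,b) : a <= b}, reflexive so it includes (a,a).
Examples: (v0,v0), (v1,v1), (v10,v10), (v11,v0), (v11,v11), ...
Total ordered pairs: 22


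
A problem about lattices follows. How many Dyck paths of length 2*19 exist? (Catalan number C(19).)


C(n) = C(2n, n) / (n+1).
C(38, 19) = 35345263800
C(19) = 35345263800 / 20 = 1767263190


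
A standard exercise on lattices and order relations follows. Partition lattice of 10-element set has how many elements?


B(n) = number of set partitions of an n-element set.
B(n) satisfies the recurrence: B(n+1) = sum_k C(n,k)*B(k).
B(10) = 115975


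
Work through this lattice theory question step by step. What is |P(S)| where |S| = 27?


Power set = 2^n.
2^27 = 134217728


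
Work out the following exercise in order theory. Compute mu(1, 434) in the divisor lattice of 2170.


In a divisor lattice, mu(a,b) = mu(b/a) where mu is the classical Mobius function.
b/a = 434/1 = 434
Prime factorization of 434: primes [2, 7, 31]
434 is squarefree with 3 prime factor(s), so mu(434) = (-1)^3 = -1


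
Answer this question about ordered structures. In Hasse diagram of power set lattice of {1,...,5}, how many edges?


A cover relation a -< b holds when a < b with no c strictly between.
Cover relations:
  {} -< {1}
  {} -< {2}
  {} -< {3}
  {} -< {4}
  {} -< {5}
  {1} -< {1,2}
  {1} -< {1,3}
  {1} -< {1,4}
  ...72 more
Total: 80


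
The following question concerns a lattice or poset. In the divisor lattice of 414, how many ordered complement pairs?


Complement pair (a,b): a meet b = bottom, a join b = top.
Here: gcd(a,b)=1 and lcm(a,b)=414, i.e. a*b=414 with a,b coprime.
Pairs found: (1,414), (2,207), (9,46), (18,23), ... (4 more)
Total ordered pairs: 8


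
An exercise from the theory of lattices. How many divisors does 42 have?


Divisors of 42: [1, 2, 3, 6, 7, 14, 21, 42]
Count: 8


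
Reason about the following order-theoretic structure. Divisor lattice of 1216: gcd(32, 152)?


Meet=gcd.
gcd(32,152)=8


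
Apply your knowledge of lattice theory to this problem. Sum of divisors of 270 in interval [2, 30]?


Interval [2,30] in divisors of 270: [2, 6, 10, 30]
Sum = 48


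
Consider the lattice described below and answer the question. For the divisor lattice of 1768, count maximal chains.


A maximal chain goes from the minimum element to a maximal element via cover relations.
Counting all min-to-max paths in the cover graph.
Total maximal chains: 20


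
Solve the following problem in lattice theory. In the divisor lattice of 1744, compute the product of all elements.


Divisors of 1744: [1, 2, 4, 8, 16, 109, 218, 436, 872, 1744]
Product = n^(d(n)/2) = 1744^(10/2)
Product = 16133641521332224


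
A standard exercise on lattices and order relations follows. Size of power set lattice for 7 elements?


Power set = 2^n.
2^7 = 128


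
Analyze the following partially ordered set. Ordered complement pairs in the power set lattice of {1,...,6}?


Complement pair (a,b): a meet b = bottom, a join b = top.
Here: A intersect B = {} and A union B = {1,...,6}.
Pairs found: ({},{1,2,3,4,5,6}), ({1},{2,3,4,5,6}), ({2},{1,3,4,5,6}), ({3},{1,2,4,5,6}), ... (60 more)
Total ordered pairs: 64


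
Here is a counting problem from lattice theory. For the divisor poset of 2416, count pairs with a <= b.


The order relation is {(a,b) : a <= b}, reflexive so it includes (a,a).
Examples: (1,1), (1,1208), (1,151), (1,16), (1,2), ...
Total ordered pairs: 45


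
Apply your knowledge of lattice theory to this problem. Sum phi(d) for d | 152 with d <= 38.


Divisors of 152 up to 38: [1, 2, 4, 8, 19, 38]
phi values: [1, 1, 2, 4, 18, 18]
Sum = 44


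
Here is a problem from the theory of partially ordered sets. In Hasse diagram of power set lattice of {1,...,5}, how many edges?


A cover relation a -< b holds when a < b with no c strictly between.
Cover relations:
  {} -< {1}
  {} -< {2}
  {} -< {3}
  {} -< {4}
  {} -< {5}
  {1} -< {1,2}
  {1} -< {1,3}
  {1} -< {1,4}
  ...72 more
Total: 80


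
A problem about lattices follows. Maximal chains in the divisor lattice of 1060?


A maximal chain goes from the minimum element to a maximal element via cover relations.
Counting all min-to-max paths in the cover graph.
Total maximal chains: 12


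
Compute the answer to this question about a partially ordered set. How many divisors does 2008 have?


Divisors of 2008: [1, 2, 4, 8, 251, 502, 1004, 2008]
Count: 8


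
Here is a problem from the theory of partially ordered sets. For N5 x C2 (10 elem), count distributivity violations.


Distributive law: a ^ (b v c) = (a ^ b) v (a ^ c).
Check all 10^3 = 1000 ordered triples (a,b,c).
  e.g. a=(b,0), b=(a,0), c=(c,0): lhs=(b,0) != rhs=(a,0)
  e.g. a=(b,0), b=(a,0), c=(c,1): lhs=(b,0) != rhs=(a,0)
Total violating triples: 16


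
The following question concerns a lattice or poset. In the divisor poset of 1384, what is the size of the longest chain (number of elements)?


A chain is a totally ordered subset; we count the number of elements in a maximum chain.
Compute, for each element x, the size of the longest chain ending at x:
  1: 1
  2: 2
  173: 2
  4: 3
  8: 4
  346: 3
  ...
A maximum chain: 1 < 2 < 4 < 8 < 1384
Number of elements in the longest chain: 5


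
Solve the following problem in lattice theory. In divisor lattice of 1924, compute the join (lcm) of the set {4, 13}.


In a divisor lattice, join = lcm (least common multiple).
Compute lcm iteratively: start with first element, then lcm(current, next).
Elements: [4, 13]
lcm(4,13) = 52
Final lcm = 52


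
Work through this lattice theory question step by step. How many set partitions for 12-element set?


B(n) = number of set partitions of an n-element set.
B(n) satisfies the recurrence: B(n+1) = sum_k C(n,k)*B(k).
B(12) = 4213597


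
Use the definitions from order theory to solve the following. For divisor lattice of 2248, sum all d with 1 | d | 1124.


Interval [1,1124] in divisors of 2248: [1, 2, 4, 281, 562, 1124]
Sum = 1974


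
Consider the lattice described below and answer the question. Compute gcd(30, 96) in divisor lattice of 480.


In a divisor lattice, meet = gcd (greatest common divisor).
By Euclidean algorithm or factoring: gcd(30,96) = 6


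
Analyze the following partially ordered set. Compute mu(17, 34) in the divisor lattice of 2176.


In a divisor lattice, mu(a,b) = mu(b/a) where mu is the classical Mobius function.
b/a = 34/17 = 2
Prime factorization of 2: primes [2]
2 is squarefree with 1 prime factor(s), so mu(2) = (-1)^1 = -1


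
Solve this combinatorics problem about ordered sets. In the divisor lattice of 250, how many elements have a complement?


An element a is complemented if some b has a meet b = bottom, a join b = top.
a is complemented iff gcd(a, n/a)=1, i.e. a is a unitary divisor of 250.
Complemented elements: 1, 2, 125, 250
Count: 4


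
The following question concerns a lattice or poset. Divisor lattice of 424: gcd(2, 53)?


Meet=gcd.
gcd(2,53)=1


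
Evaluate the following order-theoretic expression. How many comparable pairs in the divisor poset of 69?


A comparable pair {a,b} has a < b or b < a in the order.
Count unordered pairs where one element is strictly below the other.
Examples: {1,3}, {1,23}, {1,69}, {3,69}, ...
Total comparable pairs: 5


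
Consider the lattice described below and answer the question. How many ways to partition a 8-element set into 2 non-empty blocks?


S(n,k) = k*S(n-1,k) + S(n-1,k-1).
S(7,2) = 63, S(7,1) = 1
S(8,2) = 2*63 + 1 = 126 + 1
S(8,2) = 127


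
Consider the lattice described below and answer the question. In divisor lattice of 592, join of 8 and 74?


In a divisor lattice, join = lcm (least common multiple).
gcd(8,74) = 2
lcm(8,74) = 8*74/gcd = 592/2 = 296


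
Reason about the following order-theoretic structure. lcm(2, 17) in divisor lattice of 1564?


Join=lcm.
gcd(2,17)=1
lcm=34


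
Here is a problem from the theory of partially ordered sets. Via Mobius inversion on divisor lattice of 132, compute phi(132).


phi(n) = n * prod_{p|n} (1 - 1/p).
Prime divisors of 132: [2, 3, 11]
phi(132) = 132 * (1 - 1/2) * (1 - 1/3) * (1 - 1/11)
phi(132) = 40


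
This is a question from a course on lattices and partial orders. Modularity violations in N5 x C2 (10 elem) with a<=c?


Modular law: if a <= c then a v (b ^ c) = (a v b) ^ c.
Check all triples (a,b,c) with a <= c among 10 elements.
  e.g. a=(a,0), b=(c,0), c=(b,0): lhs=(a,0) != rhs=(b,0)
  e.g. a=(a,0), b=(c,1), c=(b,0): lhs=(a,0) != rhs=(b,0)
Total violating triples: 6


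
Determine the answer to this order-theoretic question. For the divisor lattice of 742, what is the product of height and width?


Height = length of longest chain minus 1; width = size of largest antichain.
A maximum chain: 1 | 53 | 371 | 742  (height 3).
A maximum antichain: {2, 7, 53}  (width 3).
Product = 3 * 3 = 9


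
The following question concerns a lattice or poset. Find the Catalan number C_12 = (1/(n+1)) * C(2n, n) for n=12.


C(n) = C(2n, n) / (n+1).
C(24, 12) = 2704156
C(12) = 2704156 / 13 = 208012


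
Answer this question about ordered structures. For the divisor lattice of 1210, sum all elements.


sigma(n) = sum of divisors.
Divisors of 1210: [1, 2, 5, 10, 11, 22, 55, 110, 121, 242, 605, 1210]
Sum = 2394


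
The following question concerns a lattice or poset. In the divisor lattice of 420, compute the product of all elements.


Divisors of 420: [1, 2, 3, 4, 5, 6, 7, 10, 12, 14, 15, 20, 21, 28, 30, 35, 42, 60, 70, 84, 105, 140, 210, 420]
Product = n^(d(n)/2) = 420^(24/2)
Product = 30129469486639681536000000000000


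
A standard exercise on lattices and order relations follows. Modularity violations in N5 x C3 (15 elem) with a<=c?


Modular law: if a <= c then a v (b ^ c) = (a v b) ^ c.
Check all triples (a,b,c) with a <= c among 15 elements.
  e.g. a=(a,0), b=(c,0), c=(b,0): lhs=(a,0) != rhs=(b,0)
  e.g. a=(a,0), b=(c,1), c=(b,0): lhs=(a,0) != rhs=(b,0)
Total violating triples: 18


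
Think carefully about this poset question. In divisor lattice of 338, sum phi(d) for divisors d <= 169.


Divisors of 338 up to 169: [1, 2, 13, 26, 169]
phi values: [1, 1, 12, 12, 156]
Sum = 182


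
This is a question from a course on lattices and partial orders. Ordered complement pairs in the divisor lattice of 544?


Complement pair (a,b): a meet b = bottom, a join b = top.
Here: gcd(a,b)=1 and lcm(a,b)=544, i.e. a*b=544 with a,b coprime.
Pairs found: (1,544), (17,32), (32,17), (544,1)
Total ordered pairs: 4


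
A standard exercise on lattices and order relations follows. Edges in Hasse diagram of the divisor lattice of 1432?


A cover relation a -< b holds when a < b with no c strictly between.
Cover relations:
  1 -< 2
  1 -< 179
  2 -< 4
  2 -< 358
  4 -< 8
  4 -< 716
  8 -< 1432
  179 -< 358
  ...2 more
Total: 10


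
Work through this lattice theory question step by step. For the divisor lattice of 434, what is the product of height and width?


Height = length of longest chain minus 1; width = size of largest antichain.
A maximum chain: 1 | 31 | 217 | 434  (height 3).
A maximum antichain: {2, 7, 31}  (width 3).
Product = 3 * 3 = 9


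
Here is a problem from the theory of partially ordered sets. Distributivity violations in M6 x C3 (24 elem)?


Distributive law: a ^ (b v c) = (a ^ b) v (a ^ c).
Check all 24^3 = 13824 ordered triples (a,b,c).
  e.g. a=(a1,0), b=(a2,0), c=(a3,0): lhs=(a1,0) != rhs=(0,0)
  e.g. a=(a1,0), b=(a2,0), c=(a3,1): lhs=(a1,0) != rhs=(0,0)
Total violating triples: 3240


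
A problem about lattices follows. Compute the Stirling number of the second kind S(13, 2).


S(n,k) = k*S(n-1,k) + S(n-1,k-1).
S(12,2) = 2047, S(12,1) = 1
S(13,2) = 2*2047 + 1 = 4094 + 1
S(13,2) = 4095


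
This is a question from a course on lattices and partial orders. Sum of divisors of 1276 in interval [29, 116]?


Interval [29,116] in divisors of 1276: [29, 58, 116]
Sum = 203


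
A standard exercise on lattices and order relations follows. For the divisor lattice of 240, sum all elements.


sigma(n) = sum of divisors.
Divisors of 240: [1, 2, 3, 4, 5, 6, 8, 10, 12, 15, 16, 20, 24, 30, 40, 48, 60, 80, 120, 240]
Sum = 744


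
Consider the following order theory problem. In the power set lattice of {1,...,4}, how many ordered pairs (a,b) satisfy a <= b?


The order relation is {(a,b) : a <= b}, reflexive so it includes (a,a).
Examples: ({},{}), ({},{1,2}), ({},{1,2,3}), ({},{1,2,3,4}), ({},{1,2,4}), ...
Total ordered pairs: 81


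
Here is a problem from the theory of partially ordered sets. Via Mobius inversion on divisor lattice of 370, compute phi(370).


phi(n) = n * prod_{p|n} (1 - 1/p).
Prime divisors of 370: [2, 5, 37]
phi(370) = 370 * (1 - 1/2) * (1 - 1/5) * (1 - 1/37)
phi(370) = 144


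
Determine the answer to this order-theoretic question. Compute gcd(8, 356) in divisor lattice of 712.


In a divisor lattice, meet = gcd (greatest common divisor).
By Euclidean algorithm or factoring: gcd(8,356) = 4


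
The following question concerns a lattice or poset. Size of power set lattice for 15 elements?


Power set = 2^n.
2^15 = 32768


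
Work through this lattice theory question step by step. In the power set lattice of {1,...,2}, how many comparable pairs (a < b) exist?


A comparable pair {a,b} has a < b or b < a in the order.
Count unordered pairs where one element is strictly below the other.
Examples: {{},{1}}, {{},{2}}, {{},{1,2}}, {{1},{1,2}}, ...
Total comparable pairs: 5


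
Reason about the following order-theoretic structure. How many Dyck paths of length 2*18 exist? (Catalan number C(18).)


C(n) = C(2n, n) / (n+1).
C(36, 18) = 9075135300
C(18) = 9075135300 / 19 = 477638700


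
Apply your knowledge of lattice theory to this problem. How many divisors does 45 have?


Divisors of 45: [1, 3, 5, 9, 15, 45]
Count: 6


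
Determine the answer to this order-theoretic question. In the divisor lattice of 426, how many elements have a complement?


An element a is complemented if some b has a meet b = bottom, a join b = top.
a is complemented iff gcd(a, n/a)=1, i.e. a is a unitary divisor of 426.
Complemented elements: 1, 2, 3, 6, 71, 142, ... (2 more)
Count: 8


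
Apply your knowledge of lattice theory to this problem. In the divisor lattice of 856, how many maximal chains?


A maximal chain goes from the minimum element to a maximal element via cover relations.
Counting all min-to-max paths in the cover graph.
Total maximal chains: 4


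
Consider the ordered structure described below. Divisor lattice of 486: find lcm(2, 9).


In a divisor lattice, join = lcm (least common multiple).
gcd(2,9) = 1
lcm(2,9) = 2*9/gcd = 18/1 = 18


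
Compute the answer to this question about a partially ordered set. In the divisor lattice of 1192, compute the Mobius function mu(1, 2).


In a divisor lattice, mu(a,b) = mu(b/a) where mu is the classical Mobius function.
b/a = 2/1 = 2
Prime factorization of 2: primes [2]
2 is squarefree with 1 prime factor(s), so mu(2) = (-1)^1 = -1


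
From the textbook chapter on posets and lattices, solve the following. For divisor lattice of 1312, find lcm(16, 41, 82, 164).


In a divisor lattice, join = lcm (least common multiple).
Compute lcm iteratively: start with first element, then lcm(current, next).
Elements: [16, 41, 82, 164]
lcm(16,41) = 656
lcm(656,82) = 656
lcm(656,164) = 656
Final lcm = 656


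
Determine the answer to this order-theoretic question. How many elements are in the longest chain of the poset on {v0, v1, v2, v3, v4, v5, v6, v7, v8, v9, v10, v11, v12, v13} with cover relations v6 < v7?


A chain is a totally ordered subset; we count the number of elements in a maximum chain.
Compute, for each element x, the size of the longest chain ending at x:
  v0: 1
  v1: 1
  v2: 1
  v3: 1
  v4: 1
  v5: 1
  ...
A maximum chain: v6 < v7
Number of elements in the longest chain: 2


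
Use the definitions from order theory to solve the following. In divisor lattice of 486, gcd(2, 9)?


Meet=gcd.
gcd(2,9)=1


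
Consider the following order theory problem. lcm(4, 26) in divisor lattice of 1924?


Join=lcm.
gcd(4,26)=2
lcm=52


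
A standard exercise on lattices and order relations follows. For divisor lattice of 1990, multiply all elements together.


Divisors of 1990: [1, 2, 5, 10, 199, 398, 995, 1990]
Product = n^(d(n)/2) = 1990^(8/2)
Product = 15682392010000


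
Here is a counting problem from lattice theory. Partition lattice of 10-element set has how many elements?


B(n) = number of set partitions of an n-element set.
B(n) satisfies the recurrence: B(n+1) = sum_k C(n,k)*B(k).
B(10) = 115975


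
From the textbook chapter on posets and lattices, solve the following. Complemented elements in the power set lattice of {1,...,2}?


An element a is complemented if some b has a meet b = bottom, a join b = top.
every subset A has complement S\A, so all elements are complemented.
Complemented elements: {}, {1}, {2}, {1,2}
Count: 4


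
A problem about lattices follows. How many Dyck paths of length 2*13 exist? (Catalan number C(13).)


C(n) = C(2n, n) / (n+1).
C(26, 13) = 10400600
C(13) = 10400600 / 14 = 742900


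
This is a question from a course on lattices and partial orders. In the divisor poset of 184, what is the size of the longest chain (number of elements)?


A chain is a totally ordered subset; we count the number of elements in a maximum chain.
Compute, for each element x, the size of the longest chain ending at x:
  1: 1
  2: 2
  23: 2
  4: 3
  8: 4
  46: 3
  ...
A maximum chain: 1 < 2 < 4 < 8 < 184
Number of elements in the longest chain: 5


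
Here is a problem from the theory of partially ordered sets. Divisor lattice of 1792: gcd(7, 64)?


Meet=gcd.
gcd(7,64)=1


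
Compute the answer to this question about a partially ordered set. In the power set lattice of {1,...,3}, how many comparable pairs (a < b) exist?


A comparable pair {a,b} has a < b or b < a in the order.
Count unordered pairs where one element is strictly below the other.
Examples: {{},{1}}, {{},{2}}, {{},{3}}, {{},{1,2}}, ...
Total comparable pairs: 19


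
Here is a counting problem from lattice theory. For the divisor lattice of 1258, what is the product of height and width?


Height = length of longest chain minus 1; width = size of largest antichain.
A maximum chain: 1 | 37 | 629 | 1258  (height 3).
A maximum antichain: {2, 17, 37}  (width 3).
Product = 3 * 3 = 9


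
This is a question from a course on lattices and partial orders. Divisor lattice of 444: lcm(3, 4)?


Join=lcm.
gcd(3,4)=1
lcm=12


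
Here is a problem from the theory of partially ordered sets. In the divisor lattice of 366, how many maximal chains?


A maximal chain goes from the minimum element to a maximal element via cover relations.
Counting all min-to-max paths in the cover graph.
Total maximal chains: 6


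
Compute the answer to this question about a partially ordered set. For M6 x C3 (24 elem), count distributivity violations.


Distributive law: a ^ (b v c) = (a ^ b) v (a ^ c).
Check all 24^3 = 13824 ordered triples (a,b,c).
  e.g. a=(a1,0), b=(a2,0), c=(a3,0): lhs=(a1,0) != rhs=(0,0)
  e.g. a=(a1,0), b=(a2,0), c=(a3,1): lhs=(a1,0) != rhs=(0,0)
Total violating triples: 3240


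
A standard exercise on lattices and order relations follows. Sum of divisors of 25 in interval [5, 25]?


Interval [5,25] in divisors of 25: [5, 25]
Sum = 30


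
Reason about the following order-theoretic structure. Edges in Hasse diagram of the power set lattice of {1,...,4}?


A cover relation a -< b holds when a < b with no c strictly between.
Cover relations:
  {} -< {1}
  {} -< {2}
  {} -< {3}
  {} -< {4}
  {1} -< {1,2}
  {1} -< {1,3}
  {1} -< {1,4}
  {2} -< {1,2}
  ...24 more
Total: 32


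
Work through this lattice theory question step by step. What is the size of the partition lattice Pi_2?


B(n) = number of set partitions of an n-element set.
B(n) satisfies the recurrence: B(n+1) = sum_k C(n,k)*B(k).
B(2) = 2


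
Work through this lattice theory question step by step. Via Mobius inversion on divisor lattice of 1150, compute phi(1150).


phi(n) = n * prod_{p|n} (1 - 1/p).
Prime divisors of 1150: [2, 5, 23]
phi(1150) = 1150 * (1 - 1/2) * (1 - 1/5) * (1 - 1/23)
phi(1150) = 440


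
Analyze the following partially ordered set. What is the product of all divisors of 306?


Divisors of 306: [1, 2, 3, 6, 9, 17, 18, 34, 51, 102, 153, 306]
Product = n^(d(n)/2) = 306^(12/2)
Product = 820972403643456


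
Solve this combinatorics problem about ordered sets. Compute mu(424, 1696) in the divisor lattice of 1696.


In a divisor lattice, mu(a,b) = mu(b/a) where mu is the classical Mobius function.
b/a = 1696/424 = 4
Prime factorization of 4: primes [2]
4 is not squarefree, so mu(4) = 0


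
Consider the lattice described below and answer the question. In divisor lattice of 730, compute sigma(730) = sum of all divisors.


sigma(n) = sum of divisors.
Divisors of 730: [1, 2, 5, 10, 73, 146, 365, 730]
Sum = 1332


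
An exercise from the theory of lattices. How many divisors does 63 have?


Divisors of 63: [1, 3, 7, 9, 21, 63]
Count: 6


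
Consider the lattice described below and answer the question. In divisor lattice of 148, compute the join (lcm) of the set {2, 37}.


In a divisor lattice, join = lcm (least common multiple).
Compute lcm iteratively: start with first element, then lcm(current, next).
Elements: [2, 37]
lcm(2,37) = 74
Final lcm = 74


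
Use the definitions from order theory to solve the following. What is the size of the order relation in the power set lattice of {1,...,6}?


The order relation is {(a,b) : a <= b}, reflexive so it includes (a,a).
Examples: ({},{}), ({},{1,2}), ({},{1,2,3}), ({},{1,2,3,4}), ({},{1,2,3,4,5}), ...
Total ordered pairs: 729


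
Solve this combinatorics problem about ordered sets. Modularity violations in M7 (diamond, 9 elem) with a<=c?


Modular law: if a <= c then a v (b ^ c) = (a v b) ^ c.
Check all triples (a,b,c) with a <= c among 9 elements.
This lattice is modular (diamonds M_m and their chain-products are modular).
Total violating triples: 0


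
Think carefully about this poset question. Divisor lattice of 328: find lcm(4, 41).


In a divisor lattice, join = lcm (least common multiple).
gcd(4,41) = 1
lcm(4,41) = 4*41/gcd = 164/1 = 164


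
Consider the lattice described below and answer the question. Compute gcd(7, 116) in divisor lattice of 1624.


In a divisor lattice, meet = gcd (greatest common divisor).
By Euclidean algorithm or factoring: gcd(7,116) = 1


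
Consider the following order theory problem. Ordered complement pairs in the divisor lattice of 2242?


Complement pair (a,b): a meet b = bottom, a join b = top.
Here: gcd(a,b)=1 and lcm(a,b)=2242, i.e. a*b=2242 with a,b coprime.
Pairs found: (1,2242), (2,1121), (19,118), (38,59), ... (4 more)
Total ordered pairs: 8


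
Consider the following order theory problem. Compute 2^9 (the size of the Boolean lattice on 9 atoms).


Power set = 2^n.
2^9 = 512


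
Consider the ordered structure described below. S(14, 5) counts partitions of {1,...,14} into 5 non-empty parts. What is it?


S(n,k) = k*S(n-1,k) + S(n-1,k-1).
S(13,5) = 7508501, S(13,4) = 2532530
S(14,5) = 5*7508501 + 2532530 = 37542505 + 2532530
S(14,5) = 40075035


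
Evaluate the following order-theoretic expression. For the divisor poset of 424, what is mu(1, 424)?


In a divisor lattice, mu(a,b) = mu(b/a) where mu is the classical Mobius function.
b/a = 424/1 = 424
Prime factorization of 424: primes [2, 53]
424 is not squarefree, so mu(424) = 0


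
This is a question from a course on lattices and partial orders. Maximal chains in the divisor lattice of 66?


A maximal chain goes from the minimum element to a maximal element via cover relations.
Counting all min-to-max paths in the cover graph.
Total maximal chains: 6


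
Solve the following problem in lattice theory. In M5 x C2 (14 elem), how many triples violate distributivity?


Distributive law: a ^ (b v c) = (a ^ b) v (a ^ c).
Check all 14^3 = 2744 ordered triples (a,b,c).
  e.g. a=(a1,0), b=(a2,0), c=(a3,0): lhs=(a1,0) != rhs=(0,0)
  e.g. a=(a1,0), b=(a2,0), c=(a3,1): lhs=(a1,0) != rhs=(0,0)
Total violating triples: 480


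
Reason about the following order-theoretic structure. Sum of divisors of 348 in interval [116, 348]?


Interval [116,348] in divisors of 348: [116, 348]
Sum = 464


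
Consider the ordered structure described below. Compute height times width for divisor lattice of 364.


Height = length of longest chain minus 1; width = size of largest antichain.
A maximum chain: 1 | 13 | 91 | 182 | 364  (height 4).
A maximum antichain: {4, 14, 26, 91}  (width 4).
Product = 4 * 4 = 16


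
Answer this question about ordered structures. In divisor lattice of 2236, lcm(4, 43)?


Join=lcm.
gcd(4,43)=1
lcm=172


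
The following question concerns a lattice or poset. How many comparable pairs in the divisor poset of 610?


A comparable pair {a,b} has a < b or b < a in the order.
Count unordered pairs where one element is strictly below the other.
Examples: {1,2}, {1,5}, {1,10}, {1,61}, ...
Total comparable pairs: 19


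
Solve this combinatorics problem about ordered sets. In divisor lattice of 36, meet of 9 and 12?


In a divisor lattice, meet = gcd (greatest common divisor).
By Euclidean algorithm or factoring: gcd(9,12) = 3


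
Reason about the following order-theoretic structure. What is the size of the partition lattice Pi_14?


B(n) = number of set partitions of an n-element set.
B(n) satisfies the recurrence: B(n+1) = sum_k C(n,k)*B(k).
B(14) = 190899322


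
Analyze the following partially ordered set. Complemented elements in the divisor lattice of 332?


An element a is complemented if some b has a meet b = bottom, a join b = top.
a is complemented iff gcd(a, n/a)=1, i.e. a is a unitary divisor of 332.
Complemented elements: 1, 4, 83, 332
Count: 4


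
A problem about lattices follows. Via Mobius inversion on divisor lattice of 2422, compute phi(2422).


phi(n) = n * prod_{p|n} (1 - 1/p).
Prime divisors of 2422: [2, 7, 173]
phi(2422) = 2422 * (1 - 1/2) * (1 - 1/7) * (1 - 1/173)
phi(2422) = 1032


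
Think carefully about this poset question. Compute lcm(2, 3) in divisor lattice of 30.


In a divisor lattice, join = lcm (least common multiple).
gcd(2,3) = 1
lcm(2,3) = 2*3/gcd = 6/1 = 6


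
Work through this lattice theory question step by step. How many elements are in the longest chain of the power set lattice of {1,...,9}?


A chain is a totally ordered subset; we count the number of elements in a maximum chain.
Compute, for each element x, the size of the longest chain ending at x:
  {}: 1
  {1}: 2
  {2}: 2
  {3}: 2
  {4}: 2
  {5}: 2
  ...
A maximum chain: {} < {1} < {1,2} < {1,2,3} < {1,2,3,4} < {1,2,3,4,5} < {1,2,3,4,5,6} < {1,2,3,4,5,6,7} < {1,2,3,4,5,6,7,8} < {1,2,3,4,5,6,7,8,9}
Number of elements in the longest chain: 10


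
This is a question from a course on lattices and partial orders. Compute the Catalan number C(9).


C(n) = C(2n, n) / (n+1).
C(18, 9) = 48620
C(9) = 48620 / 10 = 4862


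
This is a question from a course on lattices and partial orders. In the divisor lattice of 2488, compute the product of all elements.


Divisors of 2488: [1, 2, 4, 8, 311, 622, 1244, 2488]
Product = n^(d(n)/2) = 2488^(8/2)
Product = 38317882740736


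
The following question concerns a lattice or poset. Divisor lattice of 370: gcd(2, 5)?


Meet=gcd.
gcd(2,5)=1


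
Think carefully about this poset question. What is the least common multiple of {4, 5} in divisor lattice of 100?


In a divisor lattice, join = lcm (least common multiple).
Compute lcm iteratively: start with first element, then lcm(current, next).
Elements: [4, 5]
lcm(4,5) = 20
Final lcm = 20


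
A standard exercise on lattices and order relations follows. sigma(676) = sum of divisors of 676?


sigma(n) = sum of divisors.
Divisors of 676: [1, 2, 4, 13, 26, 52, 169, 338, 676]
Sum = 1281


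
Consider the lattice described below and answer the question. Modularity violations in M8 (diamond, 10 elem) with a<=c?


Modular law: if a <= c then a v (b ^ c) = (a v b) ^ c.
Check all triples (a,b,c) with a <= c among 10 elements.
This lattice is modular (diamonds M_m and their chain-products are modular).
Total violating triples: 0


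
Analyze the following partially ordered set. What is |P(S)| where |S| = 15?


Power set = 2^n.
2^15 = 32768


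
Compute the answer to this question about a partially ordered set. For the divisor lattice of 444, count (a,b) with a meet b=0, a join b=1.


Complement pair (a,b): a meet b = bottom, a join b = top.
Here: gcd(a,b)=1 and lcm(a,b)=444, i.e. a*b=444 with a,b coprime.
Pairs found: (1,444), (3,148), (4,111), (12,37), ... (4 more)
Total ordered pairs: 8


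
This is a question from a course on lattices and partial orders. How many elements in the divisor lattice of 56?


Divisors of 56: [1, 2, 4, 7, 8, 14, 28, 56]
Count: 8


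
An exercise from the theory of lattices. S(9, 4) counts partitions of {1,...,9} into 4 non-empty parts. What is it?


S(n,k) = k*S(n-1,k) + S(n-1,k-1).
S(8,4) = 1701, S(8,3) = 966
S(9,4) = 4*1701 + 966 = 6804 + 966
S(9,4) = 7770


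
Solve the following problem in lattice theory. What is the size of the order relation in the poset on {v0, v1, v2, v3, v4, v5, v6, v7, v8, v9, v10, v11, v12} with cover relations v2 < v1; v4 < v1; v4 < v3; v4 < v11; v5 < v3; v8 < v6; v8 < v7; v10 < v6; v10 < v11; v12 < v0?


The order relation is {(a,b) : a <= b}, reflexive so it includes (a,a).
Examples: (v0,v0), (v1,v1), (v10,v10), (v10,v11), (v10,v6), ...
Total ordered pairs: 23


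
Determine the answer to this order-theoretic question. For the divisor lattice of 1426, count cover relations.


A cover relation a -< b holds when a < b with no c strictly between.
Cover relations:
  1 -< 2
  1 -< 23
  1 -< 31
  2 -< 46
  2 -< 62
  23 -< 46
  23 -< 713
  31 -< 62
  ...4 more
Total: 12


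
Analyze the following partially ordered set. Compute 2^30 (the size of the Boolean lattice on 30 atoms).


Power set = 2^n.
2^30 = 1073741824


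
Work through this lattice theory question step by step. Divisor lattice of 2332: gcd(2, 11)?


Meet=gcd.
gcd(2,11)=1


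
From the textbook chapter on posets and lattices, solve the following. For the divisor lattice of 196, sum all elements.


sigma(n) = sum of divisors.
Divisors of 196: [1, 2, 4, 7, 14, 28, 49, 98, 196]
Sum = 399


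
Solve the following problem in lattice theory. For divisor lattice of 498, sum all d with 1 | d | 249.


Interval [1,249] in divisors of 498: [1, 3, 83, 249]
Sum = 336


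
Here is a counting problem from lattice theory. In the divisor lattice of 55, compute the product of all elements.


Divisors of 55: [1, 5, 11, 55]
Product = n^(d(n)/2) = 55^(4/2)
Product = 3025


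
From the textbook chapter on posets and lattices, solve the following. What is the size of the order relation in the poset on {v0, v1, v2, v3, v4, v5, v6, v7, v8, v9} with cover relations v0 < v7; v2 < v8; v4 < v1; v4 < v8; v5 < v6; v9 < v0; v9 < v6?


The order relation is {(a,b) : a <= b}, reflexive so it includes (a,a).
Examples: (v0,v0), (v0,v7), (v1,v1), (v2,v2), (v2,v8), ...
Total ordered pairs: 18


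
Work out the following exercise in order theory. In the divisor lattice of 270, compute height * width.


Height = length of longest chain minus 1; width = size of largest antichain.
A maximum chain: 1 | 5 | 15 | 45 | 135 | 270  (height 5).
A maximum antichain: {6, 9, 10, 15}  (width 4).
Product = 5 * 4 = 20


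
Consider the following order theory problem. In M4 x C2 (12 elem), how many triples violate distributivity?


Distributive law: a ^ (b v c) = (a ^ b) v (a ^ c).
Check all 12^3 = 1728 ordered triples (a,b,c).
  e.g. a=(a1,0), b=(a2,0), c=(a3,0): lhs=(a1,0) != rhs=(0,0)
  e.g. a=(a1,0), b=(a2,0), c=(a3,1): lhs=(a1,0) != rhs=(0,0)
Total violating triples: 192


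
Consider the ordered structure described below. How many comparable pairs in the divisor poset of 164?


A comparable pair {a,b} has a < b or b < a in the order.
Count unordered pairs where one element is strictly below the other.
Examples: {1,2}, {1,4}, {1,41}, {1,82}, ...
Total comparable pairs: 12


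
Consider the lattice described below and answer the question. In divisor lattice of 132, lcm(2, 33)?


Join=lcm.
gcd(2,33)=1
lcm=66


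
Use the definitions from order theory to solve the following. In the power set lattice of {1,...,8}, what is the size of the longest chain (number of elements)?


A chain is a totally ordered subset; we count the number of elements in a maximum chain.
Compute, for each element x, the size of the longest chain ending at x:
  {}: 1
  {1}: 2
  {2}: 2
  {3}: 2
  {4}: 2
  {5}: 2
  ...
A maximum chain: {} < {1} < {1,2} < {1,2,3} < {1,2,3,4} < {1,2,3,4,5} < {1,2,3,4,5,6} < {1,2,3,4,5,6,7} < {1,2,3,4,5,6,7,8}
Number of elements in the longest chain: 9


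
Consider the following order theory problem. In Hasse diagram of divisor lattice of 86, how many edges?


A cover relation a -< b holds when a < b with no c strictly between.
Cover relations:
  1 -< 2
  1 -< 43
  2 -< 86
  43 -< 86
Total: 4


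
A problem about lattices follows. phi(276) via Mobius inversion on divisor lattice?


phi(n) = n * prod_{p|n} (1 - 1/p).
Prime divisors of 276: [2, 3, 23]
phi(276) = 276 * (1 - 1/2) * (1 - 1/3) * (1 - 1/23)
phi(276) = 88


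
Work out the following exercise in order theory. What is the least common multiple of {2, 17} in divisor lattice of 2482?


In a divisor lattice, join = lcm (least common multiple).
Compute lcm iteratively: start with first element, then lcm(current, next).
Elements: [2, 17]
lcm(2,17) = 34
Final lcm = 34


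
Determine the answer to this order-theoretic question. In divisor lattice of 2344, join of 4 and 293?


In a divisor lattice, join = lcm (least common multiple).
gcd(4,293) = 1
lcm(4,293) = 4*293/gcd = 1172/1 = 1172


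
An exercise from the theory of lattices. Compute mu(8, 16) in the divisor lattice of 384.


In a divisor lattice, mu(a,b) = mu(b/a) where mu is the classical Mobius function.
b/a = 16/8 = 2
Prime factorization of 2: primes [2]
2 is squarefree with 1 prime factor(s), so mu(2) = (-1)^1 = -1


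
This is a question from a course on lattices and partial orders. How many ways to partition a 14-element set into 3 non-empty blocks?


S(n,k) = k*S(n-1,k) + S(n-1,k-1).
S(13,3) = 261625, S(13,2) = 4095
S(14,3) = 3*261625 + 4095 = 784875 + 4095
S(14,3) = 788970


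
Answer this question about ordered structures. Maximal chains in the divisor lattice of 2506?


A maximal chain goes from the minimum element to a maximal element via cover relations.
Counting all min-to-max paths in the cover graph.
Total maximal chains: 6


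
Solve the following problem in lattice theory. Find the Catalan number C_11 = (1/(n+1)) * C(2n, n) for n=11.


C(n) = C(2n, n) / (n+1).
C(22, 11) = 705432
C(11) = 705432 / 12 = 58786
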